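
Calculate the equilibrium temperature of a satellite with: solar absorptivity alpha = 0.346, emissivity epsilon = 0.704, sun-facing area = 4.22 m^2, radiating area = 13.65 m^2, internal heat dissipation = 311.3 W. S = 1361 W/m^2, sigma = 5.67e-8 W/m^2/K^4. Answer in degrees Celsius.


Numerator = alpha*S*A_sun + Q_int = 0.346*1361*4.22 + 311.3 = 2298.5233 W
Denominator = eps*sigma*A_rad = 0.704*5.67e-8*13.65 = 5.4486432e-07 W/K^4
T^4 = 4.2185242e+09 K^4
T = 254.8532 K = -18.2968 C

-18.2968 degrees Celsius


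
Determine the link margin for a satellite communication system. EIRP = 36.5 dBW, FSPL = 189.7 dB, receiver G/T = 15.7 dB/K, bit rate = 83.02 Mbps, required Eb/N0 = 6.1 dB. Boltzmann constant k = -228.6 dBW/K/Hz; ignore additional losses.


C/N0 = EIRP - FSPL + G/T - k = 36.5 - 189.7 + 15.7 - (-228.6)
C/N0 = 91.1000 dB-Hz
R_b = 83.02 Mbps = 8.302e+07 bps -> 10*log10(R_b) = 79.1918 dB-Hz
Eb/N0 = C/N0 - 10*log10(R_b) = 91.1000 - 79.1918 = 11.9082 dB
Margin = Eb/N0 - Eb/N0_req = 11.9082 - 6.1 = 5.8082 dB (link closes)

5.8082 dB


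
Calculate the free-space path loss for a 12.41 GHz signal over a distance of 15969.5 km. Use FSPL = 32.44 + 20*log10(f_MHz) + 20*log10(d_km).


f = 12.41 GHz = 12410.0000 MHz
d = 15969.5 km
FSPL = 32.44 + 20*log10(12410.0000) + 20*log10(15969.5)
FSPL = 32.44 + 81.8754 + 84.0658
FSPL = 198.3813 dB

198.3813 dB


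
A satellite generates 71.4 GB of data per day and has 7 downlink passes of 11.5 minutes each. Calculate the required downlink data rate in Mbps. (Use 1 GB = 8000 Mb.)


total contact time = 7 * 11.5 * 60 = 4830.0000 s
data = 71.4 GB = 571200.0000 Mb
rate = 571200.0000 / 4830.0000 = 118.2609 Mbps

118.2609 Mbps


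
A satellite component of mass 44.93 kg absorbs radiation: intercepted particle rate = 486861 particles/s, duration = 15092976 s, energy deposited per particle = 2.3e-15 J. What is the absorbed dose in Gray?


Total energy deposited = rate * time * E_per
  = 486861 * 15092976 * 2.3e-15 = 0.01690082 J
Dose = E_total / mass = 0.01690082 / 44.93
Dose = 3.7615885e-04 Gy

3.7616e-04 Gy


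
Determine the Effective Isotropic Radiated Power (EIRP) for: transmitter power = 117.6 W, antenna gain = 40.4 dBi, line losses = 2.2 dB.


Pt = 117.6 W = 20.7041 dBW
EIRP = Pt_dBW + Gt - losses = 20.7041 + 40.4 - 2.2 = 58.9041 dBW

58.9041 dBW


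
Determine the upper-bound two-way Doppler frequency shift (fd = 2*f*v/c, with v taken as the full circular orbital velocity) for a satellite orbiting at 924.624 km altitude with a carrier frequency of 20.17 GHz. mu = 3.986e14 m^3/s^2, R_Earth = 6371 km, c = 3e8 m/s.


r = 7.295624e+06 m
v = sqrt(mu/r) = 7391.5824 m/s (worst-case radial velocity)
f = 20.17 GHz = 2.017e+10 Hz
fd = 2*f*v/c = 2*2.017e+10*7391.5824/3.0e+08
fd = 993921.4532 Hz

993921.4532 Hz


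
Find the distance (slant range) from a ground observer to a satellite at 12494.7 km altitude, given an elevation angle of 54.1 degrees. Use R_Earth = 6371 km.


h = 12494.7 km, el = 54.1 deg
d = -R_E*sin(el) + sqrt((R_E*sin(el))^2 + 2*R_E*h + h^2)
d = -6371.0000*sin(0.9442231) + sqrt((6371.0000*0.8100416)^2 + 2*6371.0000*12494.7 + 12494.7^2)
d = 13331.3473 km

13331.3473 km


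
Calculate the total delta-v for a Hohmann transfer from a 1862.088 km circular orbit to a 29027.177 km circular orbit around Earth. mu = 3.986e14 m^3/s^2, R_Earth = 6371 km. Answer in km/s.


r1 = 8233.0880 km = 8.233088e+06 m
r2 = 35398.1770 km = 3.5398177e+07 m
dv1 = sqrt(mu/r1)*(sqrt(2*r2/(r1+r2)) - 1) = 1905.2210 m/s
dv2 = sqrt(mu/r2)*(1 - sqrt(2*r1/(r1+r2))) = 1294.1983 m/s
total dv = |dv1| + |dv2| = 1905.2210 + 1294.1983 = 3199.4193 m/s = 3.1994 km/s

3.1994 km/s


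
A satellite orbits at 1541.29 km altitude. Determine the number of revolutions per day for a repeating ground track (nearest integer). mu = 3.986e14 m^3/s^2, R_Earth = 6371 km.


r = 7.91229e+06 m
T = 2*pi*sqrt(r^3/mu) = 7004.2964 s = 116.7383 min
revs/day = 1440 / 116.7383 = 12.3353
Rounded: 12 revolutions per day

12 revolutions per day


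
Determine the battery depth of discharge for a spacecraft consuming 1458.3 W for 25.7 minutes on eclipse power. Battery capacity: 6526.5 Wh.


E_used = P * t / 60 = 1458.3 * 25.7 / 60 = 624.6385 Wh
DOD = E_used / E_total * 100 = 624.6385 / 6526.5 * 100
DOD = 9.5708 %

9.5708 %


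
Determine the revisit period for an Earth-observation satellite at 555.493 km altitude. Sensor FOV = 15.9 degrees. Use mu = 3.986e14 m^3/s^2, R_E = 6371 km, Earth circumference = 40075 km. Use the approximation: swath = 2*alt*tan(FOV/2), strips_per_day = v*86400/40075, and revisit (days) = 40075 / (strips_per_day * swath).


swath = 2*555.493*tan(0.1387537) = 155.1504 km
v = sqrt(mu/r) = 7585.9844 m/s = 7.5860 km/s
strips/day = v*86400/40075 = 7.5860*86400/40075 = 16.3551
coverage/day = strips * swath = 16.3551 * 155.1504 = 2537.4934 km
revisit = 40075 / 2537.4934 = 15.7931 days

15.7931 days


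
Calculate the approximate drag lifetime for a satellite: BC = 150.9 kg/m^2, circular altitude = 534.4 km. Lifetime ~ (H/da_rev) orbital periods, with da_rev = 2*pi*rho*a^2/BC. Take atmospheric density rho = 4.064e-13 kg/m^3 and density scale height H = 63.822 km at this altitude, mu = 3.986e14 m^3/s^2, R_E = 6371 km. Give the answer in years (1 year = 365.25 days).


a = R_E + alt = 6905.4000 km = 6.9054e+06 m
da_rev = 2*pi*rho*a^2/BC = 2*pi*4.064e-13*(6.9054e+06)^2/150.9 = 0.806904261 m per revolution
N = H/da_rev = 63822.0000 m / 0.806904261 m = 79094.8854 revolutions
P = 2*pi*sqrt(a^3/mu) = 5710.7675 s
lifetime = N*P = 79094.8854 * 5710.7675 = 4.516925e+08 s = 5227.9225 days
years = 5227.9225 / 365.25 = 14.3133 years

14.3133 years


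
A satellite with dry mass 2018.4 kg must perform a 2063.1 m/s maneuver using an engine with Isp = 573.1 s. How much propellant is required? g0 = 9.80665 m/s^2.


ve = Isp * g0 = 573.1 * 9.80665 = 5620.191115 m/s
mass ratio = exp(dv/ve) = exp(2063.1/5620.191115) = 1.44352373
m_prop = m_dry * (mr - 1) = 2018.4 * (1.44352373 - 1)
m_prop = 895.2083 kg

895.2083 kg


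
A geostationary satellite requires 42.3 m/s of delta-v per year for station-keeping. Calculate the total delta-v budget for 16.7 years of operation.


dV = rate * years = 42.3 * 16.7
dV = 706.4100 m/s

706.4100 m/s


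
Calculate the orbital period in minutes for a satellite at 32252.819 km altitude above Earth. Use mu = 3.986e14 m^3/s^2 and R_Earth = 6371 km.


r = 38623.8190 km = 3.8623819e+07 m
T = 2*pi*sqrt(r^3/mu) = 2*pi*sqrt(5.761899e+22 / 3.986e14)
T = 75542.9675 s = 1259.0495 min

1259.0495 minutes


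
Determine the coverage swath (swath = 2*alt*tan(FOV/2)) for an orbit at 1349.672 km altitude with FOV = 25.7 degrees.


FOV = 25.7 deg = 0.4485496 rad
swath = 2 * alt * tan(FOV/2) = 2 * 1349.672 * tan(0.2242748)
swath = 2 * 1349.672 * 0.2281123
swath = 615.7536 km

615.7536 km


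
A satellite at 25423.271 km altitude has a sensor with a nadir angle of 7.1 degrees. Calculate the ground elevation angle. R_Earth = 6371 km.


r = R_E + alt = 31794.2710 km
Law of sines in the satellite / Earth-center / ground-point triangle:
  sin(nadir)/R_E = sin(90 + el)/r  =>  cos(el) = (r/R_E)*sin(nadir)
cos(el) = (31794.2710 / 6371.0000) * sin(7.1 deg) = 0.6168292
el = arccos(0.6168292) = 51.9150 deg
(Earth-central angle = 90 - nadir - el = 30.9850 deg)

51.9150 degrees


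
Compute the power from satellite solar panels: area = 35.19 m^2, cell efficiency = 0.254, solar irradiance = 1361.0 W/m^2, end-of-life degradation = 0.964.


P = area * eta * S * degradation
P = 35.19 * 0.254 * 1361.0 * 0.964
P = 11727.0329 W

11727.0329 W


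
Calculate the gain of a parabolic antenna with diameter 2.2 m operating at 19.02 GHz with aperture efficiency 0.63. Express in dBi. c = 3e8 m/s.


lambda = c/f = 3e8 / 1.902e+10 = 0.01577287 m
G = eta*(pi*D/lambda)^2 = 0.63*(pi*2.2/0.01577287)^2
G = 120966.2374 (linear)
G = 10*log10(120966.2374) = 50.8266 dBi

50.8266 dBi


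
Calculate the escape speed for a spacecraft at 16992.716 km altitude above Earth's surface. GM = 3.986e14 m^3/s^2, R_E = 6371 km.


r = 6371.0 + 16992.716 = 23363.7160 km = 2.3363716e+07 m
v_esc = sqrt(2*mu/r) = sqrt(2*3.986e14 / 2.3363716e+07)
v_esc = 5841.3427 m/s = 5.8413 km/s

5.8413 km/s


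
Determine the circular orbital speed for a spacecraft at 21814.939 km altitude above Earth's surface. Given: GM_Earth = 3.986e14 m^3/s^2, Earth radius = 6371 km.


r = R_E + alt = 6371.0 + 21814.939 = 28185.9390 km = 2.8185939e+07 m
v = sqrt(mu/r) = sqrt(3.986e14 / 2.8185939e+07) = 3760.5589 m/s = 3.7606 km/s

3.7606 km/s


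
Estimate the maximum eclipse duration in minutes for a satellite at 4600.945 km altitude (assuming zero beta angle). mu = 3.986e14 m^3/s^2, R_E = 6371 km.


r = 10971.9450 km
T = 190.6274 min
Eclipse fraction = arcsin(R_E/r)/pi = arcsin(6371.0000/10971.9450)/pi
= arcsin(0.5806628)/pi = 0.1972065
Eclipse duration = 0.1972065 * 190.6274 = 37.5930 min

37.5930 minutes


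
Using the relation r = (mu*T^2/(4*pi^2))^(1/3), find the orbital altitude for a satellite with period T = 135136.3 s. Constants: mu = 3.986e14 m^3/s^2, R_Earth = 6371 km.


T = 135136.3 s
r = (mu*T^2/(4*pi^2))^(1/3) = (3.986e14 * 135136.3^2 / (4*pi^2))^(1/3)
r = 5.6916808e+07 m = 56916.8079 km
alt = r - R_E = 56916.8079 - 6371 = 50545.8079 km

50545.8079 km


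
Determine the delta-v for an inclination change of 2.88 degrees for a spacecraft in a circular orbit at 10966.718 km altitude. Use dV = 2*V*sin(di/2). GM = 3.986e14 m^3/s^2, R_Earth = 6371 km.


r = 17337.7180 km = 1.7337718e+07 m
V = sqrt(mu/r) = 4794.8241 m/s
di = 2.88 deg = 0.05026548 rad
dV = 2*V*sin(di/2) = 2*4794.8241*sin(0.02513274)
dV = 240.9888 m/s = 0.2409888 km/s

0.2410 km/s


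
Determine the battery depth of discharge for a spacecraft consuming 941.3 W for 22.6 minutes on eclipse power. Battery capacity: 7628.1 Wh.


E_used = P * t / 60 = 941.3 * 22.6 / 60 = 354.5563 Wh
DOD = E_used / E_total * 100 = 354.5563 / 7628.1 * 100
DOD = 4.6480 %

4.6480 %


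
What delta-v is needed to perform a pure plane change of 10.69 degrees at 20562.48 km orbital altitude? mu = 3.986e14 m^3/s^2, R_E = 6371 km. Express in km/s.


r = 26933.4800 km = 2.693348e+07 m
V = sqrt(mu/r) = 3847.0020 m/s
di = 10.69 deg = 0.1865757 rad
dV = 2*V*sin(di/2) = 2*3847.0020*sin(0.09328785)
dV = 716.7165 m/s = 0.7167165 km/s

0.7167 km/s


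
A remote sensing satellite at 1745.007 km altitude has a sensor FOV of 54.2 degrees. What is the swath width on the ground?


FOV = 54.2 deg = 0.9459685 rad
swath = 2 * alt * tan(FOV/2) = 2 * 1745.007 * tan(0.4729842)
swath = 2 * 1745.007 * 0.5117259
swath = 1785.9304 km

1785.9304 km


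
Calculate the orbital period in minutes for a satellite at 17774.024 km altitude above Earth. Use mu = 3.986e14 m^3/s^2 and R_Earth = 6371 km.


r = 24145.0240 km = 2.4145024e+07 m
T = 2*pi*sqrt(r^3/mu) = 2*pi*sqrt(1.4076119e+22 / 3.986e14)
T = 37338.1403 s = 622.3023 min

622.3023 minutes


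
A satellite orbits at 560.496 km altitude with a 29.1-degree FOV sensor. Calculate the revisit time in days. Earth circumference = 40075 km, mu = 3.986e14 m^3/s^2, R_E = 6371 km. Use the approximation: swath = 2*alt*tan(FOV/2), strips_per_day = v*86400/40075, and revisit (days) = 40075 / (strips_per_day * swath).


swath = 2*560.496*tan(0.2539454) = 290.9522 km
v = sqrt(mu/r) = 7583.2462 m/s = 7.5832 km/s
strips/day = v*86400/40075 = 7.5832*86400/40075 = 16.3492
coverage/day = strips * swath = 16.3492 * 290.9522 = 4756.8226 km
revisit = 40075 / 4756.8226 = 8.4247 days

8.4247 days


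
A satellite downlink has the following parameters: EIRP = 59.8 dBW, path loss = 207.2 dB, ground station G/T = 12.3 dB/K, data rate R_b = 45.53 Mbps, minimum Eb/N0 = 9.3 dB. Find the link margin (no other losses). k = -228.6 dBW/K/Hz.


C/N0 = EIRP - FSPL + G/T - k = 59.8 - 207.2 + 12.3 - (-228.6)
C/N0 = 93.5000 dB-Hz
R_b = 45.53 Mbps = 4.553e+07 bps -> 10*log10(R_b) = 76.5830 dB-Hz
Eb/N0 = C/N0 - 10*log10(R_b) = 93.5000 - 76.5830 = 16.9170 dB
Margin = Eb/N0 - Eb/N0_req = 16.9170 - 9.3 = 7.6170 dB (link closes)

7.6170 dB


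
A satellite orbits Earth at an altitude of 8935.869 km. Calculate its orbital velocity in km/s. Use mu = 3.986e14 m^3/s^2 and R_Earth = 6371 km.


r = R_E + alt = 6371.0 + 8935.869 = 15306.8690 km = 1.5306869e+07 m
v = sqrt(mu/r) = sqrt(3.986e14 / 1.5306869e+07) = 5102.9988 m/s = 5.1030 km/s

5.1030 km/s


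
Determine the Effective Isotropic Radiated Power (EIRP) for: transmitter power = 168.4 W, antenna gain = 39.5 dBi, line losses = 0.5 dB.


Pt = 168.4 W = 22.2634 dBW
EIRP = Pt_dBW + Gt - losses = 22.2634 + 39.5 - 0.5 = 61.2634 dBW

61.2634 dBW


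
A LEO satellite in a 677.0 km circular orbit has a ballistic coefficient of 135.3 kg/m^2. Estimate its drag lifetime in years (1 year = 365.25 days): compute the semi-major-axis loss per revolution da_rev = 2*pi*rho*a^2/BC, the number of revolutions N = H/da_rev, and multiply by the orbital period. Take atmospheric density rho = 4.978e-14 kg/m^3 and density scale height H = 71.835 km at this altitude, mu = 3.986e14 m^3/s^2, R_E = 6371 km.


a = R_E + alt = 7048.0000 km = 7.048e+06 m
da_rev = 2*pi*rho*a^2/BC = 2*pi*4.978e-14*(7.048e+06)^2/135.3 = 0.11483354 m per revolution
N = H/da_rev = 71835.0000 m / 0.11483354 m = 625557.6526 revolutions
P = 2*pi*sqrt(a^3/mu) = 5888.5730 s
lifetime = N*P = 625557.6526 * 5888.5730 = 3.6836419e+09 s = 42634.7443 days
years = 42634.7443 / 365.25 = 116.7276 years

116.7276 years


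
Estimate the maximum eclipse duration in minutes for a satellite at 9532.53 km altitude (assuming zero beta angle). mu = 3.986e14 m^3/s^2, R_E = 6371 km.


r = 15903.5300 km
T = 332.6598 min
Eclipse fraction = arcsin(R_E/r)/pi = arcsin(6371.0000/15903.5300)/pi
= arcsin(0.4006029)/pi = 0.1311993
Eclipse duration = 0.1311993 * 332.6598 = 43.6447 min

43.6447 minutes


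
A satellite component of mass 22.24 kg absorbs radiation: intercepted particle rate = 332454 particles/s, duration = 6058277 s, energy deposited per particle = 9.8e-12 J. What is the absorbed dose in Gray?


Total energy deposited = rate * time * E_per
  = 332454 * 6058277 * 9.8e-12 = 19.7382 J
Dose = E_total / mass = 19.7382 / 22.24
Dose = 0.8875074 Gy

0.8875 Gy


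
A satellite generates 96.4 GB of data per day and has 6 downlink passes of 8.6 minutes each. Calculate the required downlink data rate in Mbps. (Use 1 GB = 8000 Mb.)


total contact time = 6 * 8.6 * 60 = 3096.0000 s
data = 96.4 GB = 771200.0000 Mb
rate = 771200.0000 / 3096.0000 = 249.0956 Mbps

249.0956 Mbps


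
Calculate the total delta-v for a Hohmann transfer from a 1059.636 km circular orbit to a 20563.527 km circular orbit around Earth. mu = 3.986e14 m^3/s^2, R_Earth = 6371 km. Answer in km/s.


r1 = 7430.6360 km = 7.430636e+06 m
r2 = 26934.5270 km = 2.6934527e+07 m
dv1 = sqrt(mu/r1)*(sqrt(2*r2/(r1+r2)) - 1) = 1845.8088 m/s
dv2 = sqrt(mu/r2)*(1 - sqrt(2*r1/(r1+r2))) = 1317.1472 m/s
total dv = |dv1| + |dv2| = 1845.8088 + 1317.1472 = 3162.9560 m/s = 3.1630 km/s

3.1630 km/s


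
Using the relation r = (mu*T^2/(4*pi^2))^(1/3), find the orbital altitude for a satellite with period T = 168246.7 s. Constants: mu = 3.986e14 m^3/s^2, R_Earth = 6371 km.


T = 168246.7 s
r = (mu*T^2/(4*pi^2))^(1/3) = (3.986e14 * 168246.7^2 / (4*pi^2))^(1/3)
r = 6.5870388e+07 m = 65870.3881 km
alt = r - R_E = 65870.3881 - 6371 = 59499.3881 km

59499.3881 km


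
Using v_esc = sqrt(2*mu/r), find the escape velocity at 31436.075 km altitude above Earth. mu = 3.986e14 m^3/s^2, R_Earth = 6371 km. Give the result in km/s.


r = 6371.0 + 31436.075 = 37807.0750 km = 3.7807075e+07 m
v_esc = sqrt(2*mu/r) = sqrt(2*3.986e14 / 3.7807075e+07)
v_esc = 4591.9495 m/s = 4.5919 km/s

4.5919 km/s


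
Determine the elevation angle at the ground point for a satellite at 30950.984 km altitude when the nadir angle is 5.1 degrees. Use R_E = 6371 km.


r = R_E + alt = 37321.9840 km
Law of sines in the satellite / Earth-center / ground-point triangle:
  sin(nadir)/R_E = sin(90 + el)/r  =>  cos(el) = (r/R_E)*sin(nadir)
cos(el) = (37321.9840 / 6371.0000) * sin(5.1 deg) = 0.5207521
el = arccos(0.5207521) = 58.6173 deg
(Earth-central angle = 90 - nadir - el = 26.2827 deg)

58.6173 degrees


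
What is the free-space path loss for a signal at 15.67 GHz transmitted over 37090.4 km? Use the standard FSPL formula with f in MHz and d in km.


f = 15.67 GHz = 15670.0000 MHz
d = 37090.4 km
FSPL = 32.44 + 20*log10(15670.0000) + 20*log10(37090.4)
FSPL = 32.44 + 83.9014 + 91.3852
FSPL = 207.7266 dB

207.7266 dB


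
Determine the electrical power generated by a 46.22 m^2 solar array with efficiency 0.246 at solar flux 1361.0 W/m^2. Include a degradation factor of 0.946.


P = area * eta * S * degradation
P = 46.22 * 0.246 * 1361.0 * 0.946
P = 14639.0977 W

14639.0977 W


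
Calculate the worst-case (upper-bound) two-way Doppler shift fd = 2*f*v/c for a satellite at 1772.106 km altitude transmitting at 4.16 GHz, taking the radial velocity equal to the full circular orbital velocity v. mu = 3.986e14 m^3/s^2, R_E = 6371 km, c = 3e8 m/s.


r = 8.143106e+06 m
v = sqrt(mu/r) = 6996.3834 m/s (worst-case radial velocity)
f = 4.16 GHz = 4.16e+09 Hz
fd = 2*f*v/c = 2*4.16e+09*6996.3834/3.0e+08
fd = 194033.0341 Hz

194033.0341 Hz


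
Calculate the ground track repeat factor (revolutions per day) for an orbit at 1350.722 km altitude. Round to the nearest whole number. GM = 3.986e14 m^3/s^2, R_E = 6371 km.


r = 7.721722e+06 m
T = 2*pi*sqrt(r^3/mu) = 6752.7779 s = 112.5463 min
revs/day = 1440 / 112.5463 = 12.7947
Rounded: 13 revolutions per day

13 revolutions per day


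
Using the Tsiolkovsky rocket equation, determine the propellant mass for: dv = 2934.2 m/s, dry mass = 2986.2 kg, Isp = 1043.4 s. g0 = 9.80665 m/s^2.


ve = Isp * g0 = 1043.4 * 9.80665 = 10232.258610 m/s
mass ratio = exp(dv/ve) = exp(2934.2/10232.258610) = 1.33210415
m_prop = m_dry * (mr - 1) = 2986.2 * (1.33210415 - 1)
m_prop = 991.7294 kg

991.7294 kg


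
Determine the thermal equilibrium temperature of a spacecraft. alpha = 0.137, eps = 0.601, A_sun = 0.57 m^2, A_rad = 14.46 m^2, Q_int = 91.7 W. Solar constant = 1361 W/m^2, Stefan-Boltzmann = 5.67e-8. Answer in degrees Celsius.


Numerator = alpha*S*A_sun + Q_int = 0.137*1361*0.57 + 91.7 = 197.9805 W
Denominator = eps*sigma*A_rad = 0.601*5.67e-8*14.46 = 4.9274908e-07 W/K^4
T^4 = 4.0178764e+08 K^4
T = 141.5791 K = -131.5709 C

-131.5709 degrees Celsius


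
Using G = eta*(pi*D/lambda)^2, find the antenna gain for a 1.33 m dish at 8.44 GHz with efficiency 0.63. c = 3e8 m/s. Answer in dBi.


lambda = c/f = 3e8 / 8.44e+09 = 0.03554502 m
G = eta*(pi*D/lambda)^2 = 0.63*(pi*1.33/0.03554502)^2
G = 8705.3445 (linear)
G = 10*log10(8705.3445) = 39.3979 dBi

39.3979 dBi


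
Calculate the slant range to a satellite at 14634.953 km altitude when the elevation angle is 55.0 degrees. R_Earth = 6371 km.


h = 14634.953 km, el = 55.0 deg
d = -R_E*sin(el) + sqrt((R_E*sin(el))^2 + 2*R_E*h + h^2)
d = -6371.0000*sin(0.9599311) + sqrt((6371.0000*0.819152)^2 + 2*6371.0000*14634.953 + 14634.953^2)
d = 15466.8411 km

15466.8411 km


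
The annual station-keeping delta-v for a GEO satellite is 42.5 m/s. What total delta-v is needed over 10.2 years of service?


dV = rate * years = 42.5 * 10.2
dV = 433.5000 m/s

433.5000 m/s


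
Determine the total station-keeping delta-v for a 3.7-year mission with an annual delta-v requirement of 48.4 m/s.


dV = rate * years = 48.4 * 3.7
dV = 179.0800 m/s

179.0800 m/s


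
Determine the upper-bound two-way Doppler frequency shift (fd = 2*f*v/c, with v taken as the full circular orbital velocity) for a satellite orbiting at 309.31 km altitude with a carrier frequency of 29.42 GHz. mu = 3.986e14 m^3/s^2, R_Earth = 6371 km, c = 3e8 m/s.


r = 6.68031e+06 m
v = sqrt(mu/r) = 7724.4993 m/s (worst-case radial velocity)
f = 29.42 GHz = 2.942e+10 Hz
fd = 2*f*v/c = 2*2.942e+10*7724.4993/3.0e+08
fd = 1.5150318e+06 Hz

1.5150e+06 Hz


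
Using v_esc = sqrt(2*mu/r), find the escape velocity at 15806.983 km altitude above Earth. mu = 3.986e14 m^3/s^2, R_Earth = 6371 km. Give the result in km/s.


r = 6371.0 + 15806.983 = 22177.9830 km = 2.2177983e+07 m
v_esc = sqrt(2*mu/r) = sqrt(2*3.986e14 / 2.2177983e+07)
v_esc = 5995.4615 m/s = 5.9955 km/s

5.9955 km/s


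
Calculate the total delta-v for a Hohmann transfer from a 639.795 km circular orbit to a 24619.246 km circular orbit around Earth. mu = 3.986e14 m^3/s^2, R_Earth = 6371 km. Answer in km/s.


r1 = 7010.7950 km = 7.010795e+06 m
r2 = 30990.2460 km = 3.0990246e+07 m
dv1 = sqrt(mu/r1)*(sqrt(2*r2/(r1+r2)) - 1) = 2089.5075 m/s
dv2 = sqrt(mu/r2)*(1 - sqrt(2*r1/(r1+r2))) = 1407.8813 m/s
total dv = |dv1| + |dv2| = 2089.5075 + 1407.8813 = 3497.3888 m/s = 3.4974 km/s

3.4974 km/s


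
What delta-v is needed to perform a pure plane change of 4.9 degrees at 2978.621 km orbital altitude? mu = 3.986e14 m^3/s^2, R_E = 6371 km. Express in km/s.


r = 9349.6210 km = 9.349621e+06 m
V = sqrt(mu/r) = 6529.3755 m/s
di = 4.9 deg = 0.08552113 rad
dV = 2*V*sin(di/2) = 2*6529.3755*sin(0.04276057)
dV = 558.2294 m/s = 0.5582294 km/s

0.5582 km/s


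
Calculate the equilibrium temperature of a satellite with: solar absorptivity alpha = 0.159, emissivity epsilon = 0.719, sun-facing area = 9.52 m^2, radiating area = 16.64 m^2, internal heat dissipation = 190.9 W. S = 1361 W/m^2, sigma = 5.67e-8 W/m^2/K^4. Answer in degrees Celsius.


Numerator = alpha*S*A_sun + Q_int = 0.159*1361*9.52 + 190.9 = 2251.0185 W
Denominator = eps*sigma*A_rad = 0.719*5.67e-8*16.64 = 6.7836787e-07 W/K^4
T^4 = 3.3182858e+09 K^4
T = 240.0095 K = -33.1405 C

-33.1405 degrees Celsius


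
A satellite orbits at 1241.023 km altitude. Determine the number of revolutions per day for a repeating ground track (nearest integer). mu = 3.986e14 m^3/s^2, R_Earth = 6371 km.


r = 7.612023e+06 m
T = 2*pi*sqrt(r^3/mu) = 6609.3897 s = 110.1565 min
revs/day = 1440 / 110.1565 = 13.0723
Rounded: 13 revolutions per day

13 revolutions per day


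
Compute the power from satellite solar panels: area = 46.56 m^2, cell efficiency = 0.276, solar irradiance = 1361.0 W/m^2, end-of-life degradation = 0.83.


P = area * eta * S * degradation
P = 46.56 * 0.276 * 1361.0 * 0.83
P = 14516.3781 W

14516.3781 W


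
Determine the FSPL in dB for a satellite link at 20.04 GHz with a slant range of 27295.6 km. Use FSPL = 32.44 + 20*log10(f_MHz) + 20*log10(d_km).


f = 20.04 GHz = 20040.0000 MHz
d = 27295.6 km
FSPL = 32.44 + 20*log10(20040.0000) + 20*log10(27295.6)
FSPL = 32.44 + 86.0380 + 88.7219
FSPL = 207.1998 dB

207.1998 dB


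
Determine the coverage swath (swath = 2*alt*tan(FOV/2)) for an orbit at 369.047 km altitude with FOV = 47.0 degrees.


FOV = 47.0 deg = 0.8203047 rad
swath = 2 * alt * tan(FOV/2) = 2 * 369.047 * tan(0.4101524)
swath = 2 * 369.047 * 0.4348124
swath = 320.9324 km

320.9324 km


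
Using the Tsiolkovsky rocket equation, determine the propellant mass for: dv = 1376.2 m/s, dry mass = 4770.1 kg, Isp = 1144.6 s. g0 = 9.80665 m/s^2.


ve = Isp * g0 = 1144.6 * 9.80665 = 11224.691590 m/s
mass ratio = exp(dv/ve) = exp(1376.2/11224.691590) = 1.13043748
m_prop = m_dry * (mr - 1) = 4770.1 * (1.13043748 - 1)
m_prop = 622.1998 kg

622.1998 kg


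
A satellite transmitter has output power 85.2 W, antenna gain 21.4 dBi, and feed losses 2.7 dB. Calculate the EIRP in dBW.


Pt = 85.2 W = 19.3044 dBW
EIRP = Pt_dBW + Gt - losses = 19.3044 + 21.4 - 2.7 = 38.0044 dBW

38.0044 dBW


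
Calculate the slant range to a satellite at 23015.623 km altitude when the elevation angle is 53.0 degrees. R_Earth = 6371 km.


h = 23015.623 km, el = 53.0 deg
d = -R_E*sin(el) + sqrt((R_E*sin(el))^2 + 2*R_E*h + h^2)
d = -6371.0000*sin(0.9250245) + sqrt((6371.0000*0.7986355)^2 + 2*6371.0000*23015.623 + 23015.623^2)
d = 24047.3149 km

24047.3149 km


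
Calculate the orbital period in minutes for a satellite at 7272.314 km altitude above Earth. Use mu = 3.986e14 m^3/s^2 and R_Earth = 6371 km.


r = 13643.3140 km = 1.3643314e+07 m
T = 2*pi*sqrt(r^3/mu) = 2*pi*sqrt(2.5395667e+21 / 3.986e14)
T = 15859.5563 s = 264.3259 min

264.3259 minutes


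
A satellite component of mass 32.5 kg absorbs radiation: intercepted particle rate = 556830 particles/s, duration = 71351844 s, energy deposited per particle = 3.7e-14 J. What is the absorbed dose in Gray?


Total energy deposited = rate * time * E_per
  = 556830 * 71351844 * 3.7e-14 = 1.4700 J
Dose = E_total / mass = 1.4700 / 32.5
Dose = 0.04523204 Gy

0.0452 Gy


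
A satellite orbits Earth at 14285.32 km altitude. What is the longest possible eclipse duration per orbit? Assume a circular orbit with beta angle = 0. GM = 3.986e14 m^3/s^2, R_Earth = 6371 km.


r = 20656.3200 km
T = 492.4242 min
Eclipse fraction = arcsin(R_E/r)/pi = arcsin(6371.0000/20656.3200)/pi
= arcsin(0.3084286)/pi = 0.09980309
Eclipse duration = 0.09980309 * 492.4242 = 49.1455 min

49.1455 minutes


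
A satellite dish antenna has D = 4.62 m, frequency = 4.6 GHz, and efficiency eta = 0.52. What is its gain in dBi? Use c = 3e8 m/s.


lambda = c/f = 3e8 / 4.6e+09 = 0.06521739 m
G = eta*(pi*D/lambda)^2 = 0.52*(pi*4.62/0.06521739)^2
G = 25754.9193 (linear)
G = 10*log10(25754.9193) = 44.1086 dBi

44.1086 dBi


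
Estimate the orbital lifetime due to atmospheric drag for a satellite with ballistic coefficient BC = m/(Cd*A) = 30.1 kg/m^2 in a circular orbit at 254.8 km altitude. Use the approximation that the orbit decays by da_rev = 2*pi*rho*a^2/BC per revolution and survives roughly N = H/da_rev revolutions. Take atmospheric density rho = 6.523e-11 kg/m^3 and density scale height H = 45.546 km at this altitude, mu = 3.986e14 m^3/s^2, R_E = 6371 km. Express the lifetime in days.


a = R_E + alt = 6625.8000 km = 6.6258e+06 m
da_rev = 2*pi*rho*a^2/BC = 2*pi*6.523e-11*(6.6258e+06)^2/30.1 = 597.774516 m per revolution
N = H/da_rev = 45546.0000 m / 597.774516 m = 76.1926 revolutions
P = 2*pi*sqrt(a^3/mu) = 5367.4586 s
lifetime = N*P = 76.1926 * 5367.4586 = 408960.6764 s = 4.7333 days

4.7333 days


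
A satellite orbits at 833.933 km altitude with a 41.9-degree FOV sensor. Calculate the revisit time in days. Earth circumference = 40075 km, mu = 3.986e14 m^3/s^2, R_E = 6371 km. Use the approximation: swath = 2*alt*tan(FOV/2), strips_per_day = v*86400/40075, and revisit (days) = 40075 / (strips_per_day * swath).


swath = 2*833.933*tan(0.3656465) = 638.5644 km
v = sqrt(mu/r) = 7437.9572 m/s = 7.4380 km/s
strips/day = v*86400/40075 = 7.4380*86400/40075 = 16.0359
coverage/day = strips * swath = 16.0359 * 638.5644 = 10239.9673 km
revisit = 40075 / 10239.9673 = 3.9136 days

3.9136 days


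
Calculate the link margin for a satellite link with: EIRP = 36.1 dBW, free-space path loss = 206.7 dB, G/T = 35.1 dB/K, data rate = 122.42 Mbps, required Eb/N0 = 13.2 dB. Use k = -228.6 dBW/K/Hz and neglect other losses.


C/N0 = EIRP - FSPL + G/T - k = 36.1 - 206.7 + 35.1 - (-228.6)
C/N0 = 93.1000 dB-Hz
R_b = 122.42 Mbps = 1.2242e+08 bps -> 10*log10(R_b) = 80.8785 dB-Hz
Eb/N0 = C/N0 - 10*log10(R_b) = 93.1000 - 80.8785 = 12.2215 dB
Margin = Eb/N0 - Eb/N0_req = 12.2215 - 13.2 = -0.9785238 dB (negative margin: link does not close)

-0.9785 dB


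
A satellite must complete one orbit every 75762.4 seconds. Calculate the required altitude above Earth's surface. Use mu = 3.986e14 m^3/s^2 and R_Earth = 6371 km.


T = 75762.4 s
r = (mu*T^2/(4*pi^2))^(1/3) = (3.986e14 * 75762.4^2 / (4*pi^2))^(1/3)
r = 3.8698578e+07 m = 38698.5775 km
alt = r - R_E = 38698.5775 - 6371 = 32327.5775 km

32327.5775 km


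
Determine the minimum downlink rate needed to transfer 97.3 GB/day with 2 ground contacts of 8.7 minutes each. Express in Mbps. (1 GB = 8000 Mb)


total contact time = 2 * 8.7 * 60 = 1044.0000 s
data = 97.3 GB = 778400.0000 Mb
rate = 778400.0000 / 1044.0000 = 745.5939 Mbps

745.5939 Mbps


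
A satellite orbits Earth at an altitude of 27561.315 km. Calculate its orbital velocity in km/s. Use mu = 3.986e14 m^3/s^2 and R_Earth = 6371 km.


r = R_E + alt = 6371.0 + 27561.315 = 33932.3150 km = 3.3932315e+07 m
v = sqrt(mu/r) = sqrt(3.986e14 / 3.3932315e+07) = 3427.3772 m/s = 3.4274 km/s

3.4274 km/s


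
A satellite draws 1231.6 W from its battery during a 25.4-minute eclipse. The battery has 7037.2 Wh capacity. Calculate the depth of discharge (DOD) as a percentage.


E_used = P * t / 60 = 1231.6 * 25.4 / 60 = 521.3773 Wh
DOD = E_used / E_total * 100 = 521.3773 / 7037.2 * 100
DOD = 7.4089 %

7.4089 %


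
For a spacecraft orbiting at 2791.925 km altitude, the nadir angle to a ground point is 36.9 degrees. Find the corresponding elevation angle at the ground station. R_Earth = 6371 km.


r = R_E + alt = 9162.9250 km
Law of sines in the satellite / Earth-center / ground-point triangle:
  sin(nadir)/R_E = sin(90 + el)/r  =>  cos(el) = (r/R_E)*sin(nadir)
cos(el) = (9162.9250 / 6371.0000) * sin(36.9 deg) = 0.8635388
el = arccos(0.8635388) = 30.2837 deg
(Earth-central angle = 90 - nadir - el = 22.8163 deg)

30.2837 degrees


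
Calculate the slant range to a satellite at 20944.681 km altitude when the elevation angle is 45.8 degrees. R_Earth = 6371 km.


h = 20944.681 km, el = 45.8 deg
d = -R_E*sin(el) + sqrt((R_E*sin(el))^2 + 2*R_E*h + h^2)
d = -6371.0000*sin(0.7993608) + sqrt((6371.0000*0.7169106)^2 + 2*6371.0000*20944.681 + 20944.681^2)
d = 22384.7103 km

22384.7103 km


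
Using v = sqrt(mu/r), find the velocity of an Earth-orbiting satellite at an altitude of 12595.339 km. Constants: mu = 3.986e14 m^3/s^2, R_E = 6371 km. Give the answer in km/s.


r = R_E + alt = 6371.0 + 12595.339 = 18966.3390 km = 1.8966339e+07 m
v = sqrt(mu/r) = sqrt(3.986e14 / 1.8966339e+07) = 4584.3408 m/s = 4.5843 km/s

4.5843 km/s


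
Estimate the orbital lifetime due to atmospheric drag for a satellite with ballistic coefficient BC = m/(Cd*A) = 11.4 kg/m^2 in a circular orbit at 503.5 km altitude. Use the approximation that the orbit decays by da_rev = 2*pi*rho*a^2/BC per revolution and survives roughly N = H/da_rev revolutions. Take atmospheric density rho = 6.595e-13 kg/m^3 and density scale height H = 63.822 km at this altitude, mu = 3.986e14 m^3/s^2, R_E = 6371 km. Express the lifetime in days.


a = R_E + alt = 6874.5000 km = 6.8745e+06 m
da_rev = 2*pi*rho*a^2/BC = 2*pi*6.595e-13*(6.8745e+06)^2/11.4 = 17.177978 m per revolution
N = H/da_rev = 63822.0000 m / 17.177978 m = 3715.3383 revolutions
P = 2*pi*sqrt(a^3/mu) = 5672.4790 s
lifetime = N*P = 3715.3383 * 5672.4790 = 2.1075178e+07 s = 243.9257 days

243.9257 days


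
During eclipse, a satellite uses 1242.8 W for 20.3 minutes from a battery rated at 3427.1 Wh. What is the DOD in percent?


E_used = P * t / 60 = 1242.8 * 20.3 / 60 = 420.4807 Wh
DOD = E_used / E_total * 100 = 420.4807 / 3427.1 * 100
DOD = 12.2693 %

12.2693 %


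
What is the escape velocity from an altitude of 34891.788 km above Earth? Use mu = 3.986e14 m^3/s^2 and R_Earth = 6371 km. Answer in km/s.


r = 6371.0 + 34891.788 = 41262.7880 km = 4.1262788e+07 m
v_esc = sqrt(2*mu/r) = sqrt(2*3.986e14 / 4.1262788e+07)
v_esc = 4395.4603 m/s = 4.3955 km/s

4.3955 km/s


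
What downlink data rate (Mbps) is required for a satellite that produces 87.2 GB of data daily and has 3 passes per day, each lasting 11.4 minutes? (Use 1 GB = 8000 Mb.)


total contact time = 3 * 11.4 * 60 = 2052.0000 s
data = 87.2 GB = 697600.0000 Mb
rate = 697600.0000 / 2052.0000 = 339.9610 Mbps

339.9610 Mbps


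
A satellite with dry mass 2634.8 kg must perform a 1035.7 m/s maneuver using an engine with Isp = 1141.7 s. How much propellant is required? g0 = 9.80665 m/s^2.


ve = Isp * g0 = 1141.7 * 9.80665 = 11196.252305 m/s
mass ratio = exp(dv/ve) = exp(1035.7/11196.252305) = 1.09691771
m_prop = m_dry * (mr - 1) = 2634.8 * (1.09691771 - 1)
m_prop = 255.3588 kg

255.3588 kg


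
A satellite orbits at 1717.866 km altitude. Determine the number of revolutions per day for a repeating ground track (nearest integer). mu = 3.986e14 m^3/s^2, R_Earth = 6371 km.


r = 8.088866e+06 m
T = 2*pi*sqrt(r^3/mu) = 7240.0686 s = 120.6678 min
revs/day = 1440 / 120.6678 = 11.9336
Rounded: 12 revolutions per day

12 revolutions per day


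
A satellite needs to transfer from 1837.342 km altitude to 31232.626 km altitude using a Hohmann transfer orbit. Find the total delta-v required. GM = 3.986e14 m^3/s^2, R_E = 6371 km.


r1 = 8208.3420 km = 8.208342e+06 m
r2 = 37603.6260 km = 3.7603626e+07 m
dv1 = sqrt(mu/r1)*(sqrt(2*r2/(r1+r2)) - 1) = 1960.0317 m/s
dv2 = sqrt(mu/r2)*(1 - sqrt(2*r1/(r1+r2))) = 1306.7921 m/s
total dv = |dv1| + |dv2| = 1960.0317 + 1306.7921 = 3266.8238 m/s = 3.2668 km/s

3.2668 km/s


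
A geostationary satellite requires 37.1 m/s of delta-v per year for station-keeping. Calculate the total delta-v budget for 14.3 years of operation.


dV = rate * years = 37.1 * 14.3
dV = 530.5300 m/s

530.5300 m/s


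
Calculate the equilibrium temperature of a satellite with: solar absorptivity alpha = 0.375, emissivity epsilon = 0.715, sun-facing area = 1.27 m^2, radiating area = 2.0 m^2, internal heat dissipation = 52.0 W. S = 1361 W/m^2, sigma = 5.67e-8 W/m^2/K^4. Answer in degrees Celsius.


Numerator = alpha*S*A_sun + Q_int = 0.375*1361*1.27 + 52.0 = 700.1762 W
Denominator = eps*sigma*A_rad = 0.715*5.67e-8*2.0 = 8.1081e-08 W/K^4
T^4 = 8.6355157e+09 K^4
T = 304.8401 K = 31.6901 C

31.6901 degrees Celsius


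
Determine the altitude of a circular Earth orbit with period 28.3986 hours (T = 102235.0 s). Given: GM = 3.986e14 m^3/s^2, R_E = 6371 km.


T = 102235.0 s
r = (mu*T^2/(4*pi^2))^(1/3) = (3.986e14 * 102235.0^2 / (4*pi^2))^(1/3)
r = 4.7256214e+07 m = 47256.2135 km
alt = r - R_E = 47256.2135 - 6371 = 40885.2135 km

40885.2135 km


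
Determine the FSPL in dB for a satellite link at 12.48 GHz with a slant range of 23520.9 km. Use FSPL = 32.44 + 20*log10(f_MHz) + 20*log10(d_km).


f = 12.48 GHz = 12480.0000 MHz
d = 23520.9 km
FSPL = 32.44 + 20*log10(12480.0000) + 20*log10(23520.9)
FSPL = 32.44 + 81.9243 + 87.4291
FSPL = 201.7934 dB

201.7934 dB


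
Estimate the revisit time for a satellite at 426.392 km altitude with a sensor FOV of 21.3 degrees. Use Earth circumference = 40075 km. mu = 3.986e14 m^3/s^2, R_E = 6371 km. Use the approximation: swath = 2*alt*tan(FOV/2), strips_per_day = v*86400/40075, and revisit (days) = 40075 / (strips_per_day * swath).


swath = 2*426.392*tan(0.1858776) = 160.3646 km
v = sqrt(mu/r) = 7657.6849 m/s = 7.6577 km/s
strips/day = v*86400/40075 = 7.6577*86400/40075 = 16.5096
coverage/day = strips * swath = 16.5096 * 160.3646 = 2647.5619 km
revisit = 40075 / 2647.5619 = 15.1366 days

15.1366 days


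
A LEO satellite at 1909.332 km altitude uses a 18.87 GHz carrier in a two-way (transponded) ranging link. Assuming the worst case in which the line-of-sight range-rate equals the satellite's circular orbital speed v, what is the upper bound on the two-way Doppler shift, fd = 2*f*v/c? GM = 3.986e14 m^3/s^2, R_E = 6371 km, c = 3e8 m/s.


r = 8.280332e+06 m
v = sqrt(mu/r) = 6938.1674 m/s (worst-case radial velocity)
f = 18.87 GHz = 1.887e+10 Hz
fd = 2*f*v/c = 2*1.887e+10*6938.1674/3.0e+08
fd = 872821.4550 Hz

872821.4550 Hz


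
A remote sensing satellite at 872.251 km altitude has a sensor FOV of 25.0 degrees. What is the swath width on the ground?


FOV = 25.0 deg = 0.4363323 rad
swath = 2 * alt * tan(FOV/2) = 2 * 872.251 * tan(0.2181662)
swath = 2 * 872.251 * 0.2216947
swath = 386.7468 km

386.7468 km


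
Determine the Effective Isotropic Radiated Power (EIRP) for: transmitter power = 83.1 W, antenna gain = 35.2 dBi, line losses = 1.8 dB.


Pt = 83.1 W = 19.1960 dBW
EIRP = Pt_dBW + Gt - losses = 19.1960 + 35.2 - 1.8 = 52.5960 dBW

52.5960 dBW


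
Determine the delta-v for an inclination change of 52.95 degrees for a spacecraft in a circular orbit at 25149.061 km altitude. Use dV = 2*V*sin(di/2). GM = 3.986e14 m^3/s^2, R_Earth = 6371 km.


r = 31520.0610 km = 3.1520061e+07 m
V = sqrt(mu/r) = 3556.1095 m/s
di = 52.95 deg = 0.9241518 rad
dV = 2*V*sin(di/2) = 2*3556.1095*sin(0.4620759)
dV = 3170.6790 m/s = 3.1707 km/s

3.1707 km/s


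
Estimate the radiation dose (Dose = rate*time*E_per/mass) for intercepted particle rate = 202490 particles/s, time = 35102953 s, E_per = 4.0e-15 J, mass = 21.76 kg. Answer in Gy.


Total energy deposited = rate * time * E_per
  = 202490 * 35102953 * 4.0e-15 = 0.02843199 J
Dose = E_total / mass = 0.02843199 / 21.76
Dose = 0.001306617 Gy

0.0013 Gy


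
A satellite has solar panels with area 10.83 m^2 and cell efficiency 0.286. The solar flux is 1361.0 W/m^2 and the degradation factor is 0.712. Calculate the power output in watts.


P = area * eta * S * degradation
P = 10.83 * 0.286 * 1361.0 * 0.712
P = 3001.4603 W

3001.4603 W


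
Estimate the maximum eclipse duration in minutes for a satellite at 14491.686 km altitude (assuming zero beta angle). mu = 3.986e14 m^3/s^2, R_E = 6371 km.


r = 20862.6860 km
T = 499.8219 min
Eclipse fraction = arcsin(R_E/r)/pi = arcsin(6371.0000/20862.6860)/pi
= arcsin(0.3053777)/pi = 0.09878273
Eclipse duration = 0.09878273 * 499.8219 = 49.3738 min

49.3738 minutes


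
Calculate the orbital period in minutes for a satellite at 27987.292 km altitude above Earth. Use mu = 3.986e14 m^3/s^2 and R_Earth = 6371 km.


r = 34358.2920 km = 3.4358292e+07 m
T = 2*pi*sqrt(r^3/mu) = 2*pi*sqrt(4.0559697e+22 / 3.986e14)
T = 63380.9246 s = 1056.3487 min

1056.3487 minutes


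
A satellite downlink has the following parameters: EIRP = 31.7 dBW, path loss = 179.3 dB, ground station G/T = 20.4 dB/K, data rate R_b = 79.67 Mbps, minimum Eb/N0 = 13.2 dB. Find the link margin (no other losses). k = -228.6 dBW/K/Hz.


C/N0 = EIRP - FSPL + G/T - k = 31.7 - 179.3 + 20.4 - (-228.6)
C/N0 = 101.4000 dB-Hz
R_b = 79.67 Mbps = 7.967e+07 bps -> 10*log10(R_b) = 79.0129 dB-Hz
Eb/N0 = C/N0 - 10*log10(R_b) = 101.4000 - 79.0129 = 22.3871 dB
Margin = Eb/N0 - Eb/N0_req = 22.3871 - 13.2 = 9.1871 dB (link closes)

9.1871 dB


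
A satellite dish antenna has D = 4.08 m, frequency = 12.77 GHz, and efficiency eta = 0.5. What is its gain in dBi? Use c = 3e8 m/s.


lambda = c/f = 3e8 / 1.277e+10 = 0.02349256 m
G = eta*(pi*D/lambda)^2 = 0.5*(pi*4.08/0.02349256)^2
G = 148843.3243 (linear)
G = 10*log10(148843.3243) = 51.7273 dBi

51.7273 dBi


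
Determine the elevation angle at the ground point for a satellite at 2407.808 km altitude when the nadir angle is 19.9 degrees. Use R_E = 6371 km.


r = R_E + alt = 8778.8080 km
Law of sines in the satellite / Earth-center / ground-point triangle:
  sin(nadir)/R_E = sin(90 + el)/r  =>  cos(el) = (r/R_E)*sin(nadir)
cos(el) = (8778.8080 / 6371.0000) * sin(19.9 deg) = 0.46902
el = arccos(0.46902) = 62.0293 deg
(Earth-central angle = 90 - nadir - el = 8.0707 deg)

62.0293 degrees


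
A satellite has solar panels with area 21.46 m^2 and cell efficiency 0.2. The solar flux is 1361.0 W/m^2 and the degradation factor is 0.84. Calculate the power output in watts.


P = area * eta * S * degradation
P = 21.46 * 0.2 * 1361.0 * 0.84
P = 4906.7861 W

4906.7861 W


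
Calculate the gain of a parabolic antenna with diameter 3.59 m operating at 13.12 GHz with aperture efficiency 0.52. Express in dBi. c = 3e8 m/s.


lambda = c/f = 3e8 / 1.312e+10 = 0.02286585 m
G = eta*(pi*D/lambda)^2 = 0.52*(pi*3.59/0.02286585)^2
G = 126507.7544 (linear)
G = 10*log10(126507.7544) = 51.0212 dBi

51.0212 dBi


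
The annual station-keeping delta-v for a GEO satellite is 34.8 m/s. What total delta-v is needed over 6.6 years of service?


dV = rate * years = 34.8 * 6.6
dV = 229.6800 m/s

229.6800 m/s


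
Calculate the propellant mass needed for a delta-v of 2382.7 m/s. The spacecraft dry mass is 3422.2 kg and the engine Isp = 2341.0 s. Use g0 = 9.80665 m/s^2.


ve = Isp * g0 = 2341.0 * 9.80665 = 22957.367650 m/s
mass ratio = exp(dv/ve) = exp(2382.7/22957.367650) = 1.10936528
m_prop = m_dry * (mr - 1) = 3422.2 * (1.10936528 - 1)
m_prop = 374.2699 kg

374.2699 kg
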